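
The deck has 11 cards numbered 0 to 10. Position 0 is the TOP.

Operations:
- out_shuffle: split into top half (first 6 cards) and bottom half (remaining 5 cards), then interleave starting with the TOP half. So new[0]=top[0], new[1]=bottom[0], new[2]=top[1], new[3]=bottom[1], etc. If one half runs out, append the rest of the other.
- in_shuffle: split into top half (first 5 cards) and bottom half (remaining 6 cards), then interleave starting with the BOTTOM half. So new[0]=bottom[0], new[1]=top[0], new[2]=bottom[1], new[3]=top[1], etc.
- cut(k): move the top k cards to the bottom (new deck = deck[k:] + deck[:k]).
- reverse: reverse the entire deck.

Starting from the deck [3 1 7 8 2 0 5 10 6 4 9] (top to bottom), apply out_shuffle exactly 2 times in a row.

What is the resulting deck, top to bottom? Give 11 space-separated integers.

Answer: 3 8 5 4 1 2 10 9 7 0 6

Derivation:
After op 1 (out_shuffle): [3 5 1 10 7 6 8 4 2 9 0]
After op 2 (out_shuffle): [3 8 5 4 1 2 10 9 7 0 6]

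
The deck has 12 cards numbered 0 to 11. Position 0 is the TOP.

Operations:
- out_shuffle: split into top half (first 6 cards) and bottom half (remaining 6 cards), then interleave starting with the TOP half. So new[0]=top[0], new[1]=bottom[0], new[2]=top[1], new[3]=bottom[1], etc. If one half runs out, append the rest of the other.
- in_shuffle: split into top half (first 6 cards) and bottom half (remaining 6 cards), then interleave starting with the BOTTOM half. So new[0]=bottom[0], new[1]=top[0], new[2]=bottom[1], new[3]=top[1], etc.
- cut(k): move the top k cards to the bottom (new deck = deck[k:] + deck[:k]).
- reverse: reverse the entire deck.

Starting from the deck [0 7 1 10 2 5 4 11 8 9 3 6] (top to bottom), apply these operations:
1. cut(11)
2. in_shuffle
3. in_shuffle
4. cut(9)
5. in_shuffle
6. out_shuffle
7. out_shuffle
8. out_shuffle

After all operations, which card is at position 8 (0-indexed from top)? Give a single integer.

Answer: 11

Derivation:
After op 1 (cut(11)): [6 0 7 1 10 2 5 4 11 8 9 3]
After op 2 (in_shuffle): [5 6 4 0 11 7 8 1 9 10 3 2]
After op 3 (in_shuffle): [8 5 1 6 9 4 10 0 3 11 2 7]
After op 4 (cut(9)): [11 2 7 8 5 1 6 9 4 10 0 3]
After op 5 (in_shuffle): [6 11 9 2 4 7 10 8 0 5 3 1]
After op 6 (out_shuffle): [6 10 11 8 9 0 2 5 4 3 7 1]
After op 7 (out_shuffle): [6 2 10 5 11 4 8 3 9 7 0 1]
After op 8 (out_shuffle): [6 8 2 3 10 9 5 7 11 0 4 1]
Position 8: card 11.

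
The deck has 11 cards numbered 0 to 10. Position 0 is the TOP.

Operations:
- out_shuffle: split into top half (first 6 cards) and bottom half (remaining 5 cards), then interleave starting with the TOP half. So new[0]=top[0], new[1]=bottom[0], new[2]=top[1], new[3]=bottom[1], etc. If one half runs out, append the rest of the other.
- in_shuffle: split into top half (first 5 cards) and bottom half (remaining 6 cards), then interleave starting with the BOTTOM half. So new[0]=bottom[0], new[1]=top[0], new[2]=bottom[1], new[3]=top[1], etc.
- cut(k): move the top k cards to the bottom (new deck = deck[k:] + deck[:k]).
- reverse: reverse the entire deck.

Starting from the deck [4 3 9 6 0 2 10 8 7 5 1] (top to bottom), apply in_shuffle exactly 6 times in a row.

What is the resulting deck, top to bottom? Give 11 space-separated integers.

After op 1 (in_shuffle): [2 4 10 3 8 9 7 6 5 0 1]
After op 2 (in_shuffle): [9 2 7 4 6 10 5 3 0 8 1]
After op 3 (in_shuffle): [10 9 5 2 3 7 0 4 8 6 1]
After op 4 (in_shuffle): [7 10 0 9 4 5 8 2 6 3 1]
After op 5 (in_shuffle): [5 7 8 10 2 0 6 9 3 4 1]
After op 6 (in_shuffle): [0 5 6 7 9 8 3 10 4 2 1]

Answer: 0 5 6 7 9 8 3 10 4 2 1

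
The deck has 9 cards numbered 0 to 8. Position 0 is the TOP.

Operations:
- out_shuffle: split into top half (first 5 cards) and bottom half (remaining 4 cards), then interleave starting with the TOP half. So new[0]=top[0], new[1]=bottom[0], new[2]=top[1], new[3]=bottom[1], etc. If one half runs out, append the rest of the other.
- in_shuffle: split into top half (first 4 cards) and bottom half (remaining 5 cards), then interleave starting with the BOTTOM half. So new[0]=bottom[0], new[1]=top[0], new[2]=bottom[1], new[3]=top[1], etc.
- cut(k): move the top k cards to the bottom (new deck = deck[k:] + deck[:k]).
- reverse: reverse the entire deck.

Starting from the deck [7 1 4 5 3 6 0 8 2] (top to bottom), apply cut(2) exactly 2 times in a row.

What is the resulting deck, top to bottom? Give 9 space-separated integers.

Answer: 3 6 0 8 2 7 1 4 5

Derivation:
After op 1 (cut(2)): [4 5 3 6 0 8 2 7 1]
After op 2 (cut(2)): [3 6 0 8 2 7 1 4 5]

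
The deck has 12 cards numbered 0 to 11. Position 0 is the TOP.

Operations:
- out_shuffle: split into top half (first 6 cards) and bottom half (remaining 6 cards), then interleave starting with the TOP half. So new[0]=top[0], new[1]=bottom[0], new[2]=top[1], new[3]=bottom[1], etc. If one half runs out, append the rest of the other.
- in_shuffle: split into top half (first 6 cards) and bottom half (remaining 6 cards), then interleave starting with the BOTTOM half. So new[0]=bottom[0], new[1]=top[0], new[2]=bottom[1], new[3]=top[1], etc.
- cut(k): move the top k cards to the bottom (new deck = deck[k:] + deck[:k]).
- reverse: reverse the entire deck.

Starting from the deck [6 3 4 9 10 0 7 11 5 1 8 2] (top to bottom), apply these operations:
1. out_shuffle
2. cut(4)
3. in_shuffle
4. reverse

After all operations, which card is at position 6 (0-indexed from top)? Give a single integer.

Answer: 9

Derivation:
After op 1 (out_shuffle): [6 7 3 11 4 5 9 1 10 8 0 2]
After op 2 (cut(4)): [4 5 9 1 10 8 0 2 6 7 3 11]
After op 3 (in_shuffle): [0 4 2 5 6 9 7 1 3 10 11 8]
After op 4 (reverse): [8 11 10 3 1 7 9 6 5 2 4 0]
Position 6: card 9.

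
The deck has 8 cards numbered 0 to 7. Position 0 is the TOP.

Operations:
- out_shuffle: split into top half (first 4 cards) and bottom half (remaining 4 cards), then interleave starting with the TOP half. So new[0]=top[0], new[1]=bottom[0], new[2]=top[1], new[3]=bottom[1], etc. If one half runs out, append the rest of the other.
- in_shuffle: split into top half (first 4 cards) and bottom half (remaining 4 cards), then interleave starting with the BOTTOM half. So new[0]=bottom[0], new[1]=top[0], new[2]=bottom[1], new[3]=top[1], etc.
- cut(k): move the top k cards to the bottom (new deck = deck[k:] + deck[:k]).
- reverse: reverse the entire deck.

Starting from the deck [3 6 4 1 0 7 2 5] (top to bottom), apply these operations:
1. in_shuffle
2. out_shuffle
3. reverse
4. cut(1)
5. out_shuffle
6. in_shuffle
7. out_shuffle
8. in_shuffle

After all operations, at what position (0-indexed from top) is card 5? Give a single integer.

Answer: 7

Derivation:
After op 1 (in_shuffle): [0 3 7 6 2 4 5 1]
After op 2 (out_shuffle): [0 2 3 4 7 5 6 1]
After op 3 (reverse): [1 6 5 7 4 3 2 0]
After op 4 (cut(1)): [6 5 7 4 3 2 0 1]
After op 5 (out_shuffle): [6 3 5 2 7 0 4 1]
After op 6 (in_shuffle): [7 6 0 3 4 5 1 2]
After op 7 (out_shuffle): [7 4 6 5 0 1 3 2]
After op 8 (in_shuffle): [0 7 1 4 3 6 2 5]
Card 5 is at position 7.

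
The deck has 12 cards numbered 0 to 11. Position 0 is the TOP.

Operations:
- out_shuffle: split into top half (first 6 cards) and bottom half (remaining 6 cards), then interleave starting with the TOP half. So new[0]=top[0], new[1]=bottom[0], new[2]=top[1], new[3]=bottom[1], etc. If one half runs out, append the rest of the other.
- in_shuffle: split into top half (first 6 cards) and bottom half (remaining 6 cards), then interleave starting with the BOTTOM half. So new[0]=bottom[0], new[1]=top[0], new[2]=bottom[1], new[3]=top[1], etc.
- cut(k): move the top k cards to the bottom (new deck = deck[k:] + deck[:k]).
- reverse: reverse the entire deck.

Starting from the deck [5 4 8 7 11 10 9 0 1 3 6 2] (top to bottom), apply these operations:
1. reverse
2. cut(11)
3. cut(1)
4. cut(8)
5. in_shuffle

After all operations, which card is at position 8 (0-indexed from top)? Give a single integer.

After op 1 (reverse): [2 6 3 1 0 9 10 11 7 8 4 5]
After op 2 (cut(11)): [5 2 6 3 1 0 9 10 11 7 8 4]
After op 3 (cut(1)): [2 6 3 1 0 9 10 11 7 8 4 5]
After op 4 (cut(8)): [7 8 4 5 2 6 3 1 0 9 10 11]
After op 5 (in_shuffle): [3 7 1 8 0 4 9 5 10 2 11 6]
Position 8: card 10.

Answer: 10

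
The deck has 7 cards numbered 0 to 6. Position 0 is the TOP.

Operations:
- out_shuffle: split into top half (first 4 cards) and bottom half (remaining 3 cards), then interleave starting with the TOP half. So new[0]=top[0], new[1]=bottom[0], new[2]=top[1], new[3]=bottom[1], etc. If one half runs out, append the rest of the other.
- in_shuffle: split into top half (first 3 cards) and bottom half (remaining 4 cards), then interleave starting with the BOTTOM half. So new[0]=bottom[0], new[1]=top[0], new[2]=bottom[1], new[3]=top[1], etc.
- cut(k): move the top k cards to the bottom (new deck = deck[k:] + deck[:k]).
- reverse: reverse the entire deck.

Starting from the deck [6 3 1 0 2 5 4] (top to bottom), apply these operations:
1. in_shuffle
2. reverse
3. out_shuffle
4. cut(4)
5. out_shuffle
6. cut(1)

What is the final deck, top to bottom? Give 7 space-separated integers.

After op 1 (in_shuffle): [0 6 2 3 5 1 4]
After op 2 (reverse): [4 1 5 3 2 6 0]
After op 3 (out_shuffle): [4 2 1 6 5 0 3]
After op 4 (cut(4)): [5 0 3 4 2 1 6]
After op 5 (out_shuffle): [5 2 0 1 3 6 4]
After op 6 (cut(1)): [2 0 1 3 6 4 5]

Answer: 2 0 1 3 6 4 5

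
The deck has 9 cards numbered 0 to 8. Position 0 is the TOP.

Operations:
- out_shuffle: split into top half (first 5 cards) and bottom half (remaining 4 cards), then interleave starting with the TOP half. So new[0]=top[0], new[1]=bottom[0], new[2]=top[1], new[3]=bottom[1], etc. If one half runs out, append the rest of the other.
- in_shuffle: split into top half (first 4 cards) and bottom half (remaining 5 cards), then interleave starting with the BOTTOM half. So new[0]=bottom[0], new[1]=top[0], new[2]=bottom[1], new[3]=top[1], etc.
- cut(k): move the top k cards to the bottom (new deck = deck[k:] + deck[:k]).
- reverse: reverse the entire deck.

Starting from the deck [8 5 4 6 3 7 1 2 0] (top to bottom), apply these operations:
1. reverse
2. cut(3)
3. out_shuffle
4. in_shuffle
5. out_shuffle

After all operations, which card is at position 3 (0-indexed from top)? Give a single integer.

After op 1 (reverse): [0 2 1 7 3 6 4 5 8]
After op 2 (cut(3)): [7 3 6 4 5 8 0 2 1]
After op 3 (out_shuffle): [7 8 3 0 6 2 4 1 5]
After op 4 (in_shuffle): [6 7 2 8 4 3 1 0 5]
After op 5 (out_shuffle): [6 3 7 1 2 0 8 5 4]
Position 3: card 1.

Answer: 1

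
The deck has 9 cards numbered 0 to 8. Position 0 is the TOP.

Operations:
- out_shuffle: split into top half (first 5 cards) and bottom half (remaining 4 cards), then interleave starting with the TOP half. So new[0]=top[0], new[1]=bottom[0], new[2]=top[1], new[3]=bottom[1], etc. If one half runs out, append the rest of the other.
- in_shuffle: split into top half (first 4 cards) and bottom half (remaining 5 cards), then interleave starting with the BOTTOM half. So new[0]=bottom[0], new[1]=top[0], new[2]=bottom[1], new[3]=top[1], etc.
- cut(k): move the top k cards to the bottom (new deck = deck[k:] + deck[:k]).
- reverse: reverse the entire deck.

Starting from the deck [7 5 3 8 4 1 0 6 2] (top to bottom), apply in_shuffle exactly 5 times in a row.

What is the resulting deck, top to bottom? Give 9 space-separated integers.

After op 1 (in_shuffle): [4 7 1 5 0 3 6 8 2]
After op 2 (in_shuffle): [0 4 3 7 6 1 8 5 2]
After op 3 (in_shuffle): [6 0 1 4 8 3 5 7 2]
After op 4 (in_shuffle): [8 6 3 0 5 1 7 4 2]
After op 5 (in_shuffle): [5 8 1 6 7 3 4 0 2]

Answer: 5 8 1 6 7 3 4 0 2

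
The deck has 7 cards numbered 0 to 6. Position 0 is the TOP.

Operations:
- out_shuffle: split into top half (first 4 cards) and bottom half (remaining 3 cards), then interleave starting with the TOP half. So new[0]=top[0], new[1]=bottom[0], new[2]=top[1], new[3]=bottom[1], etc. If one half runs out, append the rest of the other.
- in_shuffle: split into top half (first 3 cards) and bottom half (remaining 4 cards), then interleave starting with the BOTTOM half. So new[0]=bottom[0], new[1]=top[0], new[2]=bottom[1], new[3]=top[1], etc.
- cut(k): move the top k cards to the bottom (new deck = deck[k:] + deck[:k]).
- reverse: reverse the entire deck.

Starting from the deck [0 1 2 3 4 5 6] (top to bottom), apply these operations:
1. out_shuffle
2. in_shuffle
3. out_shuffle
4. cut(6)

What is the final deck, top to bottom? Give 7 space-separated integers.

Answer: 4 5 6 0 1 2 3

Derivation:
After op 1 (out_shuffle): [0 4 1 5 2 6 3]
After op 2 (in_shuffle): [5 0 2 4 6 1 3]
After op 3 (out_shuffle): [5 6 0 1 2 3 4]
After op 4 (cut(6)): [4 5 6 0 1 2 3]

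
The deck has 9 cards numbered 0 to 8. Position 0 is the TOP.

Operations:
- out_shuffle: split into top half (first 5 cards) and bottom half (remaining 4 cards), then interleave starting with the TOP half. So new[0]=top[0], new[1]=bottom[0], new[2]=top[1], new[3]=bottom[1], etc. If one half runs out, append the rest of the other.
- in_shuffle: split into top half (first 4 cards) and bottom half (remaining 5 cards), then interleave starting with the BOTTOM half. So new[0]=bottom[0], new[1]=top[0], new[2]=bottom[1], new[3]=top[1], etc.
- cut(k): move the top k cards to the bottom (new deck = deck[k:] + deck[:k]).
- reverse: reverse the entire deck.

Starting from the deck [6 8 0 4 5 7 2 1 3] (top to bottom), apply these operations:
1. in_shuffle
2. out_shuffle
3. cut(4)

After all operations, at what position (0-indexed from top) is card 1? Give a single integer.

Answer: 8

Derivation:
After op 1 (in_shuffle): [5 6 7 8 2 0 1 4 3]
After op 2 (out_shuffle): [5 0 6 1 7 4 8 3 2]
After op 3 (cut(4)): [7 4 8 3 2 5 0 6 1]
Card 1 is at position 8.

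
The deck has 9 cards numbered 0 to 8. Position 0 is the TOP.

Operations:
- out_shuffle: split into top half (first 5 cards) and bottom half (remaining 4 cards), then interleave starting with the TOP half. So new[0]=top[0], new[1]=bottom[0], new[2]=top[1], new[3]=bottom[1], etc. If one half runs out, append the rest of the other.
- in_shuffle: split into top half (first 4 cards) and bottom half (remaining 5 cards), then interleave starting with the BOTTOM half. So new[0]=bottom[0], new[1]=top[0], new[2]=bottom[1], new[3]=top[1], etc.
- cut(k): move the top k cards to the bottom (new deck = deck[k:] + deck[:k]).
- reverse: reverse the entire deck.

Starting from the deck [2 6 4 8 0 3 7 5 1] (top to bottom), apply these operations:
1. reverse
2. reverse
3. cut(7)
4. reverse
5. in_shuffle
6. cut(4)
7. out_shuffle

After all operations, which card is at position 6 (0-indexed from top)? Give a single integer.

Answer: 8

Derivation:
After op 1 (reverse): [1 5 7 3 0 8 4 6 2]
After op 2 (reverse): [2 6 4 8 0 3 7 5 1]
After op 3 (cut(7)): [5 1 2 6 4 8 0 3 7]
After op 4 (reverse): [7 3 0 8 4 6 2 1 5]
After op 5 (in_shuffle): [4 7 6 3 2 0 1 8 5]
After op 6 (cut(4)): [2 0 1 8 5 4 7 6 3]
After op 7 (out_shuffle): [2 4 0 7 1 6 8 3 5]
Position 6: card 8.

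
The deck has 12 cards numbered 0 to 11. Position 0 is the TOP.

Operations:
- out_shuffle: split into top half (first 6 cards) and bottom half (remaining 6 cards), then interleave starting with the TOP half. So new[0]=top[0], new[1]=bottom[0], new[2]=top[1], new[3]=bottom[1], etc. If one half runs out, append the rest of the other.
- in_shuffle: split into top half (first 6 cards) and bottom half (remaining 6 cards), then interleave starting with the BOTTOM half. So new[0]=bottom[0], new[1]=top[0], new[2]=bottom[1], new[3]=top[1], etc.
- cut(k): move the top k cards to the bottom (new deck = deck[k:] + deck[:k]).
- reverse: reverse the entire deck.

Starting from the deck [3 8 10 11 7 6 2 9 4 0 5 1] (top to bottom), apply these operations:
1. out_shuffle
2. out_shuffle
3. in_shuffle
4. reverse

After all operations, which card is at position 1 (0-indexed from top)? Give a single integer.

Answer: 1

Derivation:
After op 1 (out_shuffle): [3 2 8 9 10 4 11 0 7 5 6 1]
After op 2 (out_shuffle): [3 11 2 0 8 7 9 5 10 6 4 1]
After op 3 (in_shuffle): [9 3 5 11 10 2 6 0 4 8 1 7]
After op 4 (reverse): [7 1 8 4 0 6 2 10 11 5 3 9]
Position 1: card 1.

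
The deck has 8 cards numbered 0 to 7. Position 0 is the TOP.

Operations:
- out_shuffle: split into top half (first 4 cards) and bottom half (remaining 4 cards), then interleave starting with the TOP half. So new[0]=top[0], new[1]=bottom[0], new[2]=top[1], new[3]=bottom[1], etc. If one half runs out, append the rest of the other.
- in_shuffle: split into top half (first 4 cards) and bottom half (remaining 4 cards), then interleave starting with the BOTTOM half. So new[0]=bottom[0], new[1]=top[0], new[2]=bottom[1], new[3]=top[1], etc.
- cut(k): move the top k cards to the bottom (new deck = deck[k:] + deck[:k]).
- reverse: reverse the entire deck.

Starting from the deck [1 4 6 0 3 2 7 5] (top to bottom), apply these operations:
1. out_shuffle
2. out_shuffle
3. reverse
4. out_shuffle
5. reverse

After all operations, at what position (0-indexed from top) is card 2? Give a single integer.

Answer: 5

Derivation:
After op 1 (out_shuffle): [1 3 4 2 6 7 0 5]
After op 2 (out_shuffle): [1 6 3 7 4 0 2 5]
After op 3 (reverse): [5 2 0 4 7 3 6 1]
After op 4 (out_shuffle): [5 7 2 3 0 6 4 1]
After op 5 (reverse): [1 4 6 0 3 2 7 5]
Card 2 is at position 5.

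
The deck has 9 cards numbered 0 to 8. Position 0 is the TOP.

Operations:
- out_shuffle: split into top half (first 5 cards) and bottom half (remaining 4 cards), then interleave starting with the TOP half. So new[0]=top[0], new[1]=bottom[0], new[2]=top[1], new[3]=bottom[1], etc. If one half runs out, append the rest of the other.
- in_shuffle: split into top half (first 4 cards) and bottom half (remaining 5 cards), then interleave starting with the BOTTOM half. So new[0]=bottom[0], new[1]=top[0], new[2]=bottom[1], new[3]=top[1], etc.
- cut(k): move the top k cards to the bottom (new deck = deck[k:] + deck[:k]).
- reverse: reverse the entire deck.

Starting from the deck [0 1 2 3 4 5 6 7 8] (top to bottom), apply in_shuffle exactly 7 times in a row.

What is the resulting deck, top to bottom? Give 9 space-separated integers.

After op 1 (in_shuffle): [4 0 5 1 6 2 7 3 8]
After op 2 (in_shuffle): [6 4 2 0 7 5 3 1 8]
After op 3 (in_shuffle): [7 6 5 4 3 2 1 0 8]
After op 4 (in_shuffle): [3 7 2 6 1 5 0 4 8]
After op 5 (in_shuffle): [1 3 5 7 0 2 4 6 8]
After op 6 (in_shuffle): [0 1 2 3 4 5 6 7 8]
After op 7 (in_shuffle): [4 0 5 1 6 2 7 3 8]

Answer: 4 0 5 1 6 2 7 3 8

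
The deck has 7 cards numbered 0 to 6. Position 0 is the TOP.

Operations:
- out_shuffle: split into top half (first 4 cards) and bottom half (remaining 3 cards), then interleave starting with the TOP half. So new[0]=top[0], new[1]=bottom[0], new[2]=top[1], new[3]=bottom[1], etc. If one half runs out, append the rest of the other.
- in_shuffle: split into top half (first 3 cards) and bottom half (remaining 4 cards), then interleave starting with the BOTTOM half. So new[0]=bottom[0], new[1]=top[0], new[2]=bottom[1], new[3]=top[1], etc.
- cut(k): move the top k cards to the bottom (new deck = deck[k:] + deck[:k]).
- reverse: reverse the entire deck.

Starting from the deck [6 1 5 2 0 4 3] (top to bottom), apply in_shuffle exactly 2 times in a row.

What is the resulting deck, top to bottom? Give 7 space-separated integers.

After op 1 (in_shuffle): [2 6 0 1 4 5 3]
After op 2 (in_shuffle): [1 2 4 6 5 0 3]

Answer: 1 2 4 6 5 0 3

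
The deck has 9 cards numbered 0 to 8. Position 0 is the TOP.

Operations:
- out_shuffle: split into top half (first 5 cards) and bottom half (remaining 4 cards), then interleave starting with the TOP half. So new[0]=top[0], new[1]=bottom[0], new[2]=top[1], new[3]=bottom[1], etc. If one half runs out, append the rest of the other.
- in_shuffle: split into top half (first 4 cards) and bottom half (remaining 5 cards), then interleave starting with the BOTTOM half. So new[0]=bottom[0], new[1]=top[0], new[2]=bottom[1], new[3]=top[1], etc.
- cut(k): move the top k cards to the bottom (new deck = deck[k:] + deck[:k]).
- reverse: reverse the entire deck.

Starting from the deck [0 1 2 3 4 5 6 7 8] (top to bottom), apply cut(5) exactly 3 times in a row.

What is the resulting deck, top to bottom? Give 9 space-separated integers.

After op 1 (cut(5)): [5 6 7 8 0 1 2 3 4]
After op 2 (cut(5)): [1 2 3 4 5 6 7 8 0]
After op 3 (cut(5)): [6 7 8 0 1 2 3 4 5]

Answer: 6 7 8 0 1 2 3 4 5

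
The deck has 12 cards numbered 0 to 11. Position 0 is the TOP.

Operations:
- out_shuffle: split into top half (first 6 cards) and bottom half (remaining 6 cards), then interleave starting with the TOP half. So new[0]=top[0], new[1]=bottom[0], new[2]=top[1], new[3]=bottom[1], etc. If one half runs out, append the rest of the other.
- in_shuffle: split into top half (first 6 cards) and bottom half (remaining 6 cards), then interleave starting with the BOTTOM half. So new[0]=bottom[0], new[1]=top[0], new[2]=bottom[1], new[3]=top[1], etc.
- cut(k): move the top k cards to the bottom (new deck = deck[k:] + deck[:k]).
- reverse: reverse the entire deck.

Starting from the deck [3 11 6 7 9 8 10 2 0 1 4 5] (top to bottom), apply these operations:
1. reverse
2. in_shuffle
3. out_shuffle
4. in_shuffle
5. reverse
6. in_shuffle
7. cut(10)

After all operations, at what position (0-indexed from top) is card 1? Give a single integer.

Answer: 9

Derivation:
After op 1 (reverse): [5 4 1 0 2 10 8 9 7 6 11 3]
After op 2 (in_shuffle): [8 5 9 4 7 1 6 0 11 2 3 10]
After op 3 (out_shuffle): [8 6 5 0 9 11 4 2 7 3 1 10]
After op 4 (in_shuffle): [4 8 2 6 7 5 3 0 1 9 10 11]
After op 5 (reverse): [11 10 9 1 0 3 5 7 6 2 8 4]
After op 6 (in_shuffle): [5 11 7 10 6 9 2 1 8 0 4 3]
After op 7 (cut(10)): [4 3 5 11 7 10 6 9 2 1 8 0]
Card 1 is at position 9.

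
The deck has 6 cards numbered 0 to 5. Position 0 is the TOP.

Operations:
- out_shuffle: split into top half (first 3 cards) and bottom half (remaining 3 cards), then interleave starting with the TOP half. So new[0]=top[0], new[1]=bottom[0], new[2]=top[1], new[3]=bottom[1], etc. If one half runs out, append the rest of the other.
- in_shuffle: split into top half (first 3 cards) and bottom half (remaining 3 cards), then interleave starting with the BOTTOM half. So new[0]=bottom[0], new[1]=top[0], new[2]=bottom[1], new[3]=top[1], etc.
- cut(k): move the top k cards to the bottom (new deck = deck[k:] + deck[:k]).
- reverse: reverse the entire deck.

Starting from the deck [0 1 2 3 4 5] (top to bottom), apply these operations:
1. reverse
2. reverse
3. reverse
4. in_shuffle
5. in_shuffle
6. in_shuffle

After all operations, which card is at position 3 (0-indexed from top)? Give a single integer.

Answer: 2

Derivation:
After op 1 (reverse): [5 4 3 2 1 0]
After op 2 (reverse): [0 1 2 3 4 5]
After op 3 (reverse): [5 4 3 2 1 0]
After op 4 (in_shuffle): [2 5 1 4 0 3]
After op 5 (in_shuffle): [4 2 0 5 3 1]
After op 6 (in_shuffle): [5 4 3 2 1 0]
Position 3: card 2.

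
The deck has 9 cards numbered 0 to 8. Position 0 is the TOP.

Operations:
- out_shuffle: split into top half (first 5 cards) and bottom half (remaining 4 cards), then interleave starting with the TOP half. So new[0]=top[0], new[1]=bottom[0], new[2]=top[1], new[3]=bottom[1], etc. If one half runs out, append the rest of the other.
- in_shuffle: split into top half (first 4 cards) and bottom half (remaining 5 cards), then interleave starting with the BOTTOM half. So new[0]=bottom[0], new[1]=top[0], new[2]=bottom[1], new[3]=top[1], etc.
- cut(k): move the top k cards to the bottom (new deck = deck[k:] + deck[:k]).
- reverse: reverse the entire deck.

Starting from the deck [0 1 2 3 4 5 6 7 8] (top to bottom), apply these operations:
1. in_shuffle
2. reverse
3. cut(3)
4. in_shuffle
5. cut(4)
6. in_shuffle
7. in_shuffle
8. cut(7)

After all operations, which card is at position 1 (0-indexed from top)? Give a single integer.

After op 1 (in_shuffle): [4 0 5 1 6 2 7 3 8]
After op 2 (reverse): [8 3 7 2 6 1 5 0 4]
After op 3 (cut(3)): [2 6 1 5 0 4 8 3 7]
After op 4 (in_shuffle): [0 2 4 6 8 1 3 5 7]
After op 5 (cut(4)): [8 1 3 5 7 0 2 4 6]
After op 6 (in_shuffle): [7 8 0 1 2 3 4 5 6]
After op 7 (in_shuffle): [2 7 3 8 4 0 5 1 6]
After op 8 (cut(7)): [1 6 2 7 3 8 4 0 5]
Position 1: card 6.

Answer: 6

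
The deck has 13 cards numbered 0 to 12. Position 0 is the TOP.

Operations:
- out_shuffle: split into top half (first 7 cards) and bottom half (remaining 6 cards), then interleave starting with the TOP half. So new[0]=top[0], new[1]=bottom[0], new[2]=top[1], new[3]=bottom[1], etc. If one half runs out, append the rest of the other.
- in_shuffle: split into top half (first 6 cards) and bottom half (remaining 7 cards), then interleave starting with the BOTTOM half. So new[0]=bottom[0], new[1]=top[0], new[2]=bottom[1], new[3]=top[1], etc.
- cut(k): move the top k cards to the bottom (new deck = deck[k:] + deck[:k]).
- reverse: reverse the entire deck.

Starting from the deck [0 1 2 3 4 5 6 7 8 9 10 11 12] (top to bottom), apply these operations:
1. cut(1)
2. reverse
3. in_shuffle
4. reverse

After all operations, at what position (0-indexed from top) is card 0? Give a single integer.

After op 1 (cut(1)): [1 2 3 4 5 6 7 8 9 10 11 12 0]
After op 2 (reverse): [0 12 11 10 9 8 7 6 5 4 3 2 1]
After op 3 (in_shuffle): [7 0 6 12 5 11 4 10 3 9 2 8 1]
After op 4 (reverse): [1 8 2 9 3 10 4 11 5 12 6 0 7]
Card 0 is at position 11.

Answer: 11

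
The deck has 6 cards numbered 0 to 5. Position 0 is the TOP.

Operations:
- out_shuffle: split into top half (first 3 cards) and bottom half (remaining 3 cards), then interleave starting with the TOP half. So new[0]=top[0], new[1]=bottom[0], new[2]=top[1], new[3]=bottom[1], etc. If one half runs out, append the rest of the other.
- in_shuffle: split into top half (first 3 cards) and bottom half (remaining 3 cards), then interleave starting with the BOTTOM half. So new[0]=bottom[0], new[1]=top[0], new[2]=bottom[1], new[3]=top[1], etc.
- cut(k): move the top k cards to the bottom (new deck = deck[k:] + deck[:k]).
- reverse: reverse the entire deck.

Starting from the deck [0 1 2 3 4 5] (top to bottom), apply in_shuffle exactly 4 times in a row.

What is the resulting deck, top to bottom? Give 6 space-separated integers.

After op 1 (in_shuffle): [3 0 4 1 5 2]
After op 2 (in_shuffle): [1 3 5 0 2 4]
After op 3 (in_shuffle): [0 1 2 3 4 5]
After op 4 (in_shuffle): [3 0 4 1 5 2]

Answer: 3 0 4 1 5 2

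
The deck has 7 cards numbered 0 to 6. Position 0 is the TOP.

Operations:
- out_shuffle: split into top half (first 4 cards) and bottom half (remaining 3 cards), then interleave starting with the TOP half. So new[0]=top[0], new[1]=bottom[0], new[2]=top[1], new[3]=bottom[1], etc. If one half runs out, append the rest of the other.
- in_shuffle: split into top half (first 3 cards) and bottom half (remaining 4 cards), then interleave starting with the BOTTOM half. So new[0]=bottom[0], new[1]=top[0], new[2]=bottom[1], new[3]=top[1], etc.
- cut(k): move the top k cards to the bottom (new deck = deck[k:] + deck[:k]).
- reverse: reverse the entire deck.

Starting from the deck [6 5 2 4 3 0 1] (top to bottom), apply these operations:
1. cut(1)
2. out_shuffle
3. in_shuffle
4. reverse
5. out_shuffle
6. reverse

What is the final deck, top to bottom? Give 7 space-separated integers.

After op 1 (cut(1)): [5 2 4 3 0 1 6]
After op 2 (out_shuffle): [5 0 2 1 4 6 3]
After op 3 (in_shuffle): [1 5 4 0 6 2 3]
After op 4 (reverse): [3 2 6 0 4 5 1]
After op 5 (out_shuffle): [3 4 2 5 6 1 0]
After op 6 (reverse): [0 1 6 5 2 4 3]

Answer: 0 1 6 5 2 4 3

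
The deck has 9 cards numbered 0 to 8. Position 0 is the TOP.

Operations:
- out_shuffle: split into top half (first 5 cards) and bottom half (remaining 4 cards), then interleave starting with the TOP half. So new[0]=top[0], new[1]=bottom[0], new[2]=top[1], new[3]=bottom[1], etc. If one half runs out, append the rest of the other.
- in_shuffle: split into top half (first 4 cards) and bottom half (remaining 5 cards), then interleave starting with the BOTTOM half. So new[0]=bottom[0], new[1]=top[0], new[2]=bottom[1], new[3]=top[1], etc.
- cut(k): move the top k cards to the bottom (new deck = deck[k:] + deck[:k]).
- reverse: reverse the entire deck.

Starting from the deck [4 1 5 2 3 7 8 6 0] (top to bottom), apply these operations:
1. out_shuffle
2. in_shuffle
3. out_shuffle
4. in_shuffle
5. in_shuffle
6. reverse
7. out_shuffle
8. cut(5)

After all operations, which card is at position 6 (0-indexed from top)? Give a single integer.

After op 1 (out_shuffle): [4 7 1 8 5 6 2 0 3]
After op 2 (in_shuffle): [5 4 6 7 2 1 0 8 3]
After op 3 (out_shuffle): [5 1 4 0 6 8 7 3 2]
After op 4 (in_shuffle): [6 5 8 1 7 4 3 0 2]
After op 5 (in_shuffle): [7 6 4 5 3 8 0 1 2]
After op 6 (reverse): [2 1 0 8 3 5 4 6 7]
After op 7 (out_shuffle): [2 5 1 4 0 6 8 7 3]
After op 8 (cut(5)): [6 8 7 3 2 5 1 4 0]
Position 6: card 1.

Answer: 1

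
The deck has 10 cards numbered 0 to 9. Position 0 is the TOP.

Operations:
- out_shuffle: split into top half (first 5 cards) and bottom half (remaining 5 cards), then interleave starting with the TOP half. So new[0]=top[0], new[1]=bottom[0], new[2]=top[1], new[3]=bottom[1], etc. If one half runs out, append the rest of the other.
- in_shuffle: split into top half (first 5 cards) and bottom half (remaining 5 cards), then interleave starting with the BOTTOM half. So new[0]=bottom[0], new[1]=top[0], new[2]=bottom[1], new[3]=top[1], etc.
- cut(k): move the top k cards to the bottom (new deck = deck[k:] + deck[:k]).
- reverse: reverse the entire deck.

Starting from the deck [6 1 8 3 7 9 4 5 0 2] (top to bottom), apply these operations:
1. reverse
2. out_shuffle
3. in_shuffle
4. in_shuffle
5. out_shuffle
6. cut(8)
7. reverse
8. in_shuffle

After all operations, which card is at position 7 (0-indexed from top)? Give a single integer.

Answer: 9

Derivation:
After op 1 (reverse): [2 0 5 4 9 7 3 8 1 6]
After op 2 (out_shuffle): [2 7 0 3 5 8 4 1 9 6]
After op 3 (in_shuffle): [8 2 4 7 1 0 9 3 6 5]
After op 4 (in_shuffle): [0 8 9 2 3 4 6 7 5 1]
After op 5 (out_shuffle): [0 4 8 6 9 7 2 5 3 1]
After op 6 (cut(8)): [3 1 0 4 8 6 9 7 2 5]
After op 7 (reverse): [5 2 7 9 6 8 4 0 1 3]
After op 8 (in_shuffle): [8 5 4 2 0 7 1 9 3 6]
Position 7: card 9.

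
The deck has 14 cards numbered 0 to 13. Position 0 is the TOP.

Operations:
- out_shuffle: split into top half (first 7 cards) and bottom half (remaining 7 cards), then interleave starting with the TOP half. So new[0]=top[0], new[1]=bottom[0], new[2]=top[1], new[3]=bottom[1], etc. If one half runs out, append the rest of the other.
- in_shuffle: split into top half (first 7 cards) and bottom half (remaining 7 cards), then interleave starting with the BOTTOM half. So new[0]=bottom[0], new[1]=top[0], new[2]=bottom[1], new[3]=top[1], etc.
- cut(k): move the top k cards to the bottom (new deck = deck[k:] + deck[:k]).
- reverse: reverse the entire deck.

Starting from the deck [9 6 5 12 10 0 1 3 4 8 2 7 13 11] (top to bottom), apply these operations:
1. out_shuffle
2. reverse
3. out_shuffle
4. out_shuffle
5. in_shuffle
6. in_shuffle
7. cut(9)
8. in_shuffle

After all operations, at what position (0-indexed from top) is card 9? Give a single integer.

After op 1 (out_shuffle): [9 3 6 4 5 8 12 2 10 7 0 13 1 11]
After op 2 (reverse): [11 1 13 0 7 10 2 12 8 5 4 6 3 9]
After op 3 (out_shuffle): [11 12 1 8 13 5 0 4 7 6 10 3 2 9]
After op 4 (out_shuffle): [11 4 12 7 1 6 8 10 13 3 5 2 0 9]
After op 5 (in_shuffle): [10 11 13 4 3 12 5 7 2 1 0 6 9 8]
After op 6 (in_shuffle): [7 10 2 11 1 13 0 4 6 3 9 12 8 5]
After op 7 (cut(9)): [3 9 12 8 5 7 10 2 11 1 13 0 4 6]
After op 8 (in_shuffle): [2 3 11 9 1 12 13 8 0 5 4 7 6 10]
Card 9 is at position 3.

Answer: 3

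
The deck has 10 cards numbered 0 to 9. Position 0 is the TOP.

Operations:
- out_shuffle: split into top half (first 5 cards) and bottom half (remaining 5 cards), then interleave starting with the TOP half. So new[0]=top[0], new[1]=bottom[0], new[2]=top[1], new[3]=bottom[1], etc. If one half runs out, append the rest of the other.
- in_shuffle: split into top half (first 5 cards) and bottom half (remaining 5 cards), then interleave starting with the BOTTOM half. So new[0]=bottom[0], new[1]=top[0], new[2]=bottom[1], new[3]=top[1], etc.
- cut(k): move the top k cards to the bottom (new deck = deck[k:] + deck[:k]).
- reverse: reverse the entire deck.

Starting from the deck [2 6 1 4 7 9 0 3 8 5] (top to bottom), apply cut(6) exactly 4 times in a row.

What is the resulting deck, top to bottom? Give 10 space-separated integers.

Answer: 7 9 0 3 8 5 2 6 1 4

Derivation:
After op 1 (cut(6)): [0 3 8 5 2 6 1 4 7 9]
After op 2 (cut(6)): [1 4 7 9 0 3 8 5 2 6]
After op 3 (cut(6)): [8 5 2 6 1 4 7 9 0 3]
After op 4 (cut(6)): [7 9 0 3 8 5 2 6 1 4]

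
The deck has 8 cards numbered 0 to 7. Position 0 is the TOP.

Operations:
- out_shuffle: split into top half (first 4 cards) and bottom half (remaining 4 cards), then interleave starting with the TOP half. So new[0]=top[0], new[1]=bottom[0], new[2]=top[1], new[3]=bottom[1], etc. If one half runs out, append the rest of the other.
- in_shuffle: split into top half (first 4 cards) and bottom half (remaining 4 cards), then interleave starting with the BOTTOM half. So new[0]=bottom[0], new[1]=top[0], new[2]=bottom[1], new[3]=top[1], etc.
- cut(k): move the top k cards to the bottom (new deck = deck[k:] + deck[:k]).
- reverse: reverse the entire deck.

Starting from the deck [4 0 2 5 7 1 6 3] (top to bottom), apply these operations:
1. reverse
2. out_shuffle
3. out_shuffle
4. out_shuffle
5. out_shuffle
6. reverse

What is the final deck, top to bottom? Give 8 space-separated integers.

After op 1 (reverse): [3 6 1 7 5 2 0 4]
After op 2 (out_shuffle): [3 5 6 2 1 0 7 4]
After op 3 (out_shuffle): [3 1 5 0 6 7 2 4]
After op 4 (out_shuffle): [3 6 1 7 5 2 0 4]
After op 5 (out_shuffle): [3 5 6 2 1 0 7 4]
After op 6 (reverse): [4 7 0 1 2 6 5 3]

Answer: 4 7 0 1 2 6 5 3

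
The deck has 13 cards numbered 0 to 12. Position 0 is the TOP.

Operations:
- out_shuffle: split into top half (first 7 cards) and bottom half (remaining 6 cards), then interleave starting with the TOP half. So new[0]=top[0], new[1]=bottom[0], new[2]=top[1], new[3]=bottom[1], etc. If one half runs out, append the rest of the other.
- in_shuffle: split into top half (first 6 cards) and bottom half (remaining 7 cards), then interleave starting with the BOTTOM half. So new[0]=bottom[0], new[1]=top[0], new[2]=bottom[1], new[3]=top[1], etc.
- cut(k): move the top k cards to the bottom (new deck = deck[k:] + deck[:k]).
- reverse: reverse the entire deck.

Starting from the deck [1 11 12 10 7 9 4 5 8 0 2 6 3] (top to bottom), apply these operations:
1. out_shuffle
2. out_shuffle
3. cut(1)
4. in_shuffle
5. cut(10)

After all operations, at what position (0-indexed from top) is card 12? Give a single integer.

After op 1 (out_shuffle): [1 5 11 8 12 0 10 2 7 6 9 3 4]
After op 2 (out_shuffle): [1 2 5 7 11 6 8 9 12 3 0 4 10]
After op 3 (cut(1)): [2 5 7 11 6 8 9 12 3 0 4 10 1]
After op 4 (in_shuffle): [9 2 12 5 3 7 0 11 4 6 10 8 1]
After op 5 (cut(10)): [10 8 1 9 2 12 5 3 7 0 11 4 6]
Card 12 is at position 5.

Answer: 5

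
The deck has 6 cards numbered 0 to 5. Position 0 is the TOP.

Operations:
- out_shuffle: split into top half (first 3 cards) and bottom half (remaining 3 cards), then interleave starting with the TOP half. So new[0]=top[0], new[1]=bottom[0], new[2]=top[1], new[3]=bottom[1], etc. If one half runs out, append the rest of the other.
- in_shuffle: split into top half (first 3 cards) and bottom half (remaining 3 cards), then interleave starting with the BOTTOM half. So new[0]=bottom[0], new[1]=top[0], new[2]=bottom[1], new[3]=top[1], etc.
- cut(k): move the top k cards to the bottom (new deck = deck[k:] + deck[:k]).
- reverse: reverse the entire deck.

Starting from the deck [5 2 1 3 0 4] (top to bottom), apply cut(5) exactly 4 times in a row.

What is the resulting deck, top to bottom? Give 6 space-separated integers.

After op 1 (cut(5)): [4 5 2 1 3 0]
After op 2 (cut(5)): [0 4 5 2 1 3]
After op 3 (cut(5)): [3 0 4 5 2 1]
After op 4 (cut(5)): [1 3 0 4 5 2]

Answer: 1 3 0 4 5 2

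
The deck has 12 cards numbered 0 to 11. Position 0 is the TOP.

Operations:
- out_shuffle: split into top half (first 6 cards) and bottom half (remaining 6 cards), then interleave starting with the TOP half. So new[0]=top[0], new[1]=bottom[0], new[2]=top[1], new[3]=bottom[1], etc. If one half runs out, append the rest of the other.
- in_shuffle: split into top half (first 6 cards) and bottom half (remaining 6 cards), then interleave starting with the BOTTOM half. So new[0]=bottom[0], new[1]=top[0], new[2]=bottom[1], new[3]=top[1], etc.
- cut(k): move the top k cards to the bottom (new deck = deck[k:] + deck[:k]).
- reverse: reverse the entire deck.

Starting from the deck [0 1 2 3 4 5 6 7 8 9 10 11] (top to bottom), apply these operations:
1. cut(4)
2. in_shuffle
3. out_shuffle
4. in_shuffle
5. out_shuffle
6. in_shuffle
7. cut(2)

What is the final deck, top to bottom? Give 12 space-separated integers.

Answer: 11 3 0 10 9 7 4 8 2 6 1 5

Derivation:
After op 1 (cut(4)): [4 5 6 7 8 9 10 11 0 1 2 3]
After op 2 (in_shuffle): [10 4 11 5 0 6 1 7 2 8 3 9]
After op 3 (out_shuffle): [10 1 4 7 11 2 5 8 0 3 6 9]
After op 4 (in_shuffle): [5 10 8 1 0 4 3 7 6 11 9 2]
After op 5 (out_shuffle): [5 3 10 7 8 6 1 11 0 9 4 2]
After op 6 (in_shuffle): [1 5 11 3 0 10 9 7 4 8 2 6]
After op 7 (cut(2)): [11 3 0 10 9 7 4 8 2 6 1 5]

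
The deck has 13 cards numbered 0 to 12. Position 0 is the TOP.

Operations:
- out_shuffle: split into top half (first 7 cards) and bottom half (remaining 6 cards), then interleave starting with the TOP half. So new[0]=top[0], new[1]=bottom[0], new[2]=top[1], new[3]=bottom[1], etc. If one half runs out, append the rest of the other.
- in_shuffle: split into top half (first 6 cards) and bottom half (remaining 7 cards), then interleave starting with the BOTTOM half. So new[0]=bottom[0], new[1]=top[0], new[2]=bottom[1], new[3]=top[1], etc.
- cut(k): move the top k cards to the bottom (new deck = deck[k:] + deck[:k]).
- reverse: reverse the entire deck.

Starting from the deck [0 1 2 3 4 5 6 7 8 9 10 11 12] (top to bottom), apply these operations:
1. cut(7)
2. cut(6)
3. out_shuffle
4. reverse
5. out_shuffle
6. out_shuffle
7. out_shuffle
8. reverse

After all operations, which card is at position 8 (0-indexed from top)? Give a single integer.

Answer: 9

Derivation:
After op 1 (cut(7)): [7 8 9 10 11 12 0 1 2 3 4 5 6]
After op 2 (cut(6)): [0 1 2 3 4 5 6 7 8 9 10 11 12]
After op 3 (out_shuffle): [0 7 1 8 2 9 3 10 4 11 5 12 6]
After op 4 (reverse): [6 12 5 11 4 10 3 9 2 8 1 7 0]
After op 5 (out_shuffle): [6 9 12 2 5 8 11 1 4 7 10 0 3]
After op 6 (out_shuffle): [6 1 9 4 12 7 2 10 5 0 8 3 11]
After op 7 (out_shuffle): [6 10 1 5 9 0 4 8 12 3 7 11 2]
After op 8 (reverse): [2 11 7 3 12 8 4 0 9 5 1 10 6]
Position 8: card 9.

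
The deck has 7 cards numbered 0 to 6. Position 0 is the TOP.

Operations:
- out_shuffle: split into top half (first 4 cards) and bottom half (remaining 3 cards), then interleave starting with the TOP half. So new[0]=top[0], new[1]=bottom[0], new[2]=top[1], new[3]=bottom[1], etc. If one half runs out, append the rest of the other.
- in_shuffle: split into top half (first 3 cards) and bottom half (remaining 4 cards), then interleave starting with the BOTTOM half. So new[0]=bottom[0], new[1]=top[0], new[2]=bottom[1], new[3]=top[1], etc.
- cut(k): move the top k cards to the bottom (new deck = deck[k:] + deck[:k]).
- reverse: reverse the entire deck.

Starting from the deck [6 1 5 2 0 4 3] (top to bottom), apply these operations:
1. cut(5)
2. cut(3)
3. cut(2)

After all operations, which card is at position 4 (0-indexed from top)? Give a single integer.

After op 1 (cut(5)): [4 3 6 1 5 2 0]
After op 2 (cut(3)): [1 5 2 0 4 3 6]
After op 3 (cut(2)): [2 0 4 3 6 1 5]
Position 4: card 6.

Answer: 6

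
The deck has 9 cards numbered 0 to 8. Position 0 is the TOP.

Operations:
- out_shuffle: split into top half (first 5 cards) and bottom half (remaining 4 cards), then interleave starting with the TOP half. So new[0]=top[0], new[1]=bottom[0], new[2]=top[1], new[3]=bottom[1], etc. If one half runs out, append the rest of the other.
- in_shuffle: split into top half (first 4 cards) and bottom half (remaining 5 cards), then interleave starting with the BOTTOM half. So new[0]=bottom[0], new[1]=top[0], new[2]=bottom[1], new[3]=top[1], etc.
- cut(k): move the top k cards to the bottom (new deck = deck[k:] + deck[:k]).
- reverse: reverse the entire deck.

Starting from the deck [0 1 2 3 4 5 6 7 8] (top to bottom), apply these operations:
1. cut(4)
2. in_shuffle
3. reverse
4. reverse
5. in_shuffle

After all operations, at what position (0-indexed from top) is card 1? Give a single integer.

After op 1 (cut(4)): [4 5 6 7 8 0 1 2 3]
After op 2 (in_shuffle): [8 4 0 5 1 6 2 7 3]
After op 3 (reverse): [3 7 2 6 1 5 0 4 8]
After op 4 (reverse): [8 4 0 5 1 6 2 7 3]
After op 5 (in_shuffle): [1 8 6 4 2 0 7 5 3]
Card 1 is at position 0.

Answer: 0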